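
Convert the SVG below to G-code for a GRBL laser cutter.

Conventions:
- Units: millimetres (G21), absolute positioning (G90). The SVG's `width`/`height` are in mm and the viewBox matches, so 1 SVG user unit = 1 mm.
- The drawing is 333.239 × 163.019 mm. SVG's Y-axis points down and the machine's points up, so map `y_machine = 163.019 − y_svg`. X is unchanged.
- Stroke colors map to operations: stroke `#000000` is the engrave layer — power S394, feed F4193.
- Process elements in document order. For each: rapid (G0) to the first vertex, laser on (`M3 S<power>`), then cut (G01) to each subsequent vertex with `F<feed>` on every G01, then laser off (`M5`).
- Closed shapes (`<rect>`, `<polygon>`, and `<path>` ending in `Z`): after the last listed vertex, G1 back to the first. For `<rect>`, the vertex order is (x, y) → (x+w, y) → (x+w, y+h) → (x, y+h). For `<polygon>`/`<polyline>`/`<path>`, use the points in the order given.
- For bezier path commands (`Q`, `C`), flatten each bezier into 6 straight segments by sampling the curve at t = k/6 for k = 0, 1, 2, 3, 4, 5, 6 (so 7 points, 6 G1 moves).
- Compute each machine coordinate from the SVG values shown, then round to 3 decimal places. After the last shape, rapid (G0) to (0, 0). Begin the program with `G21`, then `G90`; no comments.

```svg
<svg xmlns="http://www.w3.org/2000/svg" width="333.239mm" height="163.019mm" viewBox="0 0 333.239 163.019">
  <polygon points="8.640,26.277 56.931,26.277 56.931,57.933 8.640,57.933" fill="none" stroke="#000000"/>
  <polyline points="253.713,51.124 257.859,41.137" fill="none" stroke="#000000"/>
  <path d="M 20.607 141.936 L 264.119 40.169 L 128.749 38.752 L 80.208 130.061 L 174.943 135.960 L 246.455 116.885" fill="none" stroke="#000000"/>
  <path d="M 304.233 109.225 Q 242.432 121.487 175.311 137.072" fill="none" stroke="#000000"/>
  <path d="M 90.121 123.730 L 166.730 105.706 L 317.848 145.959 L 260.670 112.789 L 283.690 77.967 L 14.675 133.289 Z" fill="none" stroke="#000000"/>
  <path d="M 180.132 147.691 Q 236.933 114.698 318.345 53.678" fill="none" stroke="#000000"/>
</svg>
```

viewBox `0 0 333.239 163.019` with mm width/height → 1 unit = 1 mm. Flip: y_m = 163.019 − y_svg.

**Shape 1** — `<polygon>` rectangle, stroke `#000000` → engrave (S394, F4193). Machine vertices: (8.640,136.742) → (56.931,136.742) → (56.931,105.086) → (8.640,105.086) → (8.640,136.742). Closed: final G1 returns to the first vertex.

**Shape 2** — `<polyline>` line segment, stroke `#000000` → engrave (S394, F4193). Machine vertices: (253.713,111.895) → (257.859,121.882). Open path.

**Shape 3** — `<path>` open polyline, stroke `#000000` → engrave (S394, F4193). Machine vertices: (20.607,21.083) → (264.119,122.850) → (128.749,124.267) → (80.208,32.958) → (174.943,27.059) → (246.455,46.134). Open path.

**Shape 4** — `<path>` quadratic bezier, stroke `#000000` → engrave (S394, F4193). Control points (SVG): P0=(304.233,109.225), P1=(242.432,121.487), P2=(175.311,137.072); sampled at t=k/6. Machine vertices: (304.233,53.794) → (283.485,49.614) → (262.441,45.250) → (241.102,40.701) → (219.467,35.968) → (197.537,31.050) → (175.311,25.947). Open path.

**Shape 5** — `<path>` closed polygon, stroke `#000000` → engrave (S394, F4193). Machine vertices: (90.121,39.289) → (166.730,57.313) → (317.848,17.060) → (260.670,50.230) → (283.690,85.052) → (14.675,29.730) → (90.121,39.289). Closed: final G1 returns to the first vertex.

**Shape 6** — `<path>` quadratic bezier, stroke `#000000` → engrave (S394, F4193). Control points (SVG): P0=(180.132,147.691), P1=(236.933,114.698), P2=(318.345,53.678); sampled at t=k/6. Machine vertices: (180.132,15.328) → (199.749,27.104) → (220.734,40.437) → (243.086,55.328) → (266.805,71.775) → (291.891,89.780) → (318.345,109.341). Open path.

G21
G90
G0 X8.640 Y136.742
M3 S394
G01 X56.931 Y136.742 F4193
G01 X56.931 Y105.086 F4193
G01 X8.640 Y105.086 F4193
G01 X8.640 Y136.742 F4193
M5
G0 X253.713 Y111.895
M3 S394
G01 X257.859 Y121.882 F4193
M5
G0 X20.607 Y21.083
M3 S394
G01 X264.119 Y122.850 F4193
G01 X128.749 Y124.267 F4193
G01 X80.208 Y32.958 F4193
G01 X174.943 Y27.059 F4193
G01 X246.455 Y46.134 F4193
M5
G0 X304.233 Y53.794
M3 S394
G01 X283.485 Y49.614 F4193
G01 X262.441 Y45.250 F4193
G01 X241.102 Y40.701 F4193
G01 X219.467 Y35.968 F4193
G01 X197.537 Y31.050 F4193
G01 X175.311 Y25.947 F4193
M5
G0 X90.121 Y39.289
M3 S394
G01 X166.730 Y57.313 F4193
G01 X317.848 Y17.060 F4193
G01 X260.670 Y50.230 F4193
G01 X283.690 Y85.052 F4193
G01 X14.675 Y29.730 F4193
G01 X90.121 Y39.289 F4193
M5
G0 X180.132 Y15.328
M3 S394
G01 X199.749 Y27.104 F4193
G01 X220.734 Y40.437 F4193
G01 X243.086 Y55.328 F4193
G01 X266.805 Y71.775 F4193
G01 X291.891 Y89.780 F4193
G01 X318.345 Y109.341 F4193
M5
G0 X0.000 Y0.000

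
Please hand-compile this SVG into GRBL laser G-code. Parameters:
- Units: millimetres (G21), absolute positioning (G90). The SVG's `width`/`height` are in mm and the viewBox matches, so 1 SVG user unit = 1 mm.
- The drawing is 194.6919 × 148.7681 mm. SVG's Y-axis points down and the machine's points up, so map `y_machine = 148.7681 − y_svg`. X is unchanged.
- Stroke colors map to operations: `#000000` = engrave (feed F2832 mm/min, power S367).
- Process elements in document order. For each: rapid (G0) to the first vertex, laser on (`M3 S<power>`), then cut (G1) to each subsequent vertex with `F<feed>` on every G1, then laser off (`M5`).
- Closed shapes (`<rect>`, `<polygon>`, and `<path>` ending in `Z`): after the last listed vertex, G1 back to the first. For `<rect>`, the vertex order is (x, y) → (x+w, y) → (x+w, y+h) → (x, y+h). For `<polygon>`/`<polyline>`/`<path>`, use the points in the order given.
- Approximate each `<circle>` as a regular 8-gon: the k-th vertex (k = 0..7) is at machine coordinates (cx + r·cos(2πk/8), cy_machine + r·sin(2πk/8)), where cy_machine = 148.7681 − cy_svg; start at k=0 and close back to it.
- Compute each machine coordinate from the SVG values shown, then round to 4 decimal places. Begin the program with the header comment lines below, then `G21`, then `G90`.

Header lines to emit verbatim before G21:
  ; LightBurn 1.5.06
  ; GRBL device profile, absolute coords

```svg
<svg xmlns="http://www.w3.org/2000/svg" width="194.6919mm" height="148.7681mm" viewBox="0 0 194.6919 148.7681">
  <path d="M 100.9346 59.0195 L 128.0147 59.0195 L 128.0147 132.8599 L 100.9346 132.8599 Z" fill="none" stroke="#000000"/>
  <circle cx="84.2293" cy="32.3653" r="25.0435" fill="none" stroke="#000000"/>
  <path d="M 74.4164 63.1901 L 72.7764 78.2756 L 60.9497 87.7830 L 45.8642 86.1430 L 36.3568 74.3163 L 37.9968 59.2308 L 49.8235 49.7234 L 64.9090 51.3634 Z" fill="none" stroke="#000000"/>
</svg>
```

Since the viewBox matches the mm dimensions, user units are millimetres directly. The only transform is the Y-flip y_m = 148.7681 − y_svg.

Shape 1 is a rectangle drawn with `<path>`. Its stroke #000000 means engrave at S367, F2832. After flipping Y the toolpath is (100.9346,89.7486) → (128.0147,89.7486) → (128.0147,15.9082) → (100.9346,15.9082) → (100.9346,89.7486), returning to the start.

Shape 2 is a circle drawn with `<circle>`. Its stroke #000000 means engrave at S367, F2832. After flipping Y the toolpath is (109.2728,116.4028) → (101.9377,134.1112) → (84.2293,141.4463) → (66.5209,134.1112) → (59.1858,116.4028) → (66.5209,98.6944) → (84.2293,91.3593) → (101.9377,98.6944) → (109.2728,116.4028), returning to the start.

Shape 3 is a regular polygon drawn with `<path>`. Its stroke #000000 means engrave at S367, F2832. After flipping Y the toolpath is (74.4164,85.5780) → (72.7764,70.4925) → (60.9497,60.9851) → (45.8642,62.6251) → (36.3568,74.4518) → (37.9968,89.5373) → (49.8235,99.0447) → (64.9090,97.4047) → (74.4164,85.5780), returning to the start.

; LightBurn 1.5.06
; GRBL device profile, absolute coords
G21
G90
G0 X100.9346 Y89.7486
M3 S367
G1 X128.0147 Y89.7486 F2832
G1 X128.0147 Y15.9082 F2832
G1 X100.9346 Y15.9082 F2832
G1 X100.9346 Y89.7486 F2832
M5
G0 X109.2728 Y116.4028
M3 S367
G1 X101.9377 Y134.1112 F2832
G1 X84.2293 Y141.4463 F2832
G1 X66.5209 Y134.1112 F2832
G1 X59.1858 Y116.4028 F2832
G1 X66.5209 Y98.6944 F2832
G1 X84.2293 Y91.3593 F2832
G1 X101.9377 Y98.6944 F2832
G1 X109.2728 Y116.4028 F2832
M5
G0 X74.4164 Y85.5780
M3 S367
G1 X72.7764 Y70.4925 F2832
G1 X60.9497 Y60.9851 F2832
G1 X45.8642 Y62.6251 F2832
G1 X36.3568 Y74.4518 F2832
G1 X37.9968 Y89.5373 F2832
G1 X49.8235 Y99.0447 F2832
G1 X64.9090 Y97.4047 F2832
G1 X74.4164 Y85.5780 F2832
M5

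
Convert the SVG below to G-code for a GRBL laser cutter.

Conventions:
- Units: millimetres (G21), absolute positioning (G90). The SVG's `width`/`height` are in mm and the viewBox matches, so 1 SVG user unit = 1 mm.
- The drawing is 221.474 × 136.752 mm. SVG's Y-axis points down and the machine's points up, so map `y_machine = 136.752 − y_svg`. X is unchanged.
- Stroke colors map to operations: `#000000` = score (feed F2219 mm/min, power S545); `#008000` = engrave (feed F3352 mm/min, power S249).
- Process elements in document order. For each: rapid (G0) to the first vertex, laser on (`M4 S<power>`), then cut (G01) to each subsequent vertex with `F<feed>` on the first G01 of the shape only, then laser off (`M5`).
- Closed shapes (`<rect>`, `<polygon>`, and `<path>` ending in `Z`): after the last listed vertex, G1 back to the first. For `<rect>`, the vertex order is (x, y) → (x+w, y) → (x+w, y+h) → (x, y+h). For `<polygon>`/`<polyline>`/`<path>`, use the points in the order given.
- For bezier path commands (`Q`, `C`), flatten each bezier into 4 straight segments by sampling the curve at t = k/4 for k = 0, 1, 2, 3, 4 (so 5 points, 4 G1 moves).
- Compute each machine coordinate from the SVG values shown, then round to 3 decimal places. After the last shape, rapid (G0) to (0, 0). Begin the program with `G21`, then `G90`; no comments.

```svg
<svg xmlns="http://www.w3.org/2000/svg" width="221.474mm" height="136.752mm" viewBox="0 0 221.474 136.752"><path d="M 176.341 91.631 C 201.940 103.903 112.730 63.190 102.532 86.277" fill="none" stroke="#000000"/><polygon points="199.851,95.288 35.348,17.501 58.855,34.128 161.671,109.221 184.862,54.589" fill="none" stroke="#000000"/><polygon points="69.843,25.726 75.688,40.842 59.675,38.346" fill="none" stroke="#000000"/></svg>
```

G21
G90
G0 X176.341 Y45.121
M4 S545
G01 X177.042 Y44.027 F2219
G01 X152.860 Y51.854
G01 X121.967 Y57.653
G01 X102.532 Y50.475
M5
G0 X199.851 Y41.464
M4 S545
G01 X35.348 Y119.251 F2219
G01 X58.855 Y102.624
G01 X161.671 Y27.531
G01 X184.862 Y82.163
G01 X199.851 Y41.464
M5
G0 X69.843 Y111.026
M4 S545
G01 X75.688 Y95.910 F2219
G01 X59.675 Y98.406
G01 X69.843 Y111.026
M5
G0 X0.000 Y0.000

Since the viewBox matches the mm dimensions, user units are millimetres directly. The only transform is the Y-flip y_m = 136.752 − y_svg.

Shape 1 is a cubic bezier drawn with `<path>`. Its stroke #000000 means score at S545, F2219. After flipping Y the toolpath is (176.341,45.121) → (177.042,44.027) → (152.860,51.854) → (121.967,57.653) → (102.532,50.475).

Shape 2 is a closed polygon drawn with `<polygon>`. Its stroke #000000 means score at S545, F2219. After flipping Y the toolpath is (199.851,41.464) → (35.348,119.251) → (58.855,102.624) → (161.671,27.531) → (184.862,82.163) → (199.851,41.464), returning to the start.

Shape 3 is a regular polygon drawn with `<polygon>`. Its stroke #000000 means score at S545, F2219. After flipping Y the toolpath is (69.843,111.026) → (75.688,95.910) → (59.675,98.406) → (69.843,111.026), returning to the start.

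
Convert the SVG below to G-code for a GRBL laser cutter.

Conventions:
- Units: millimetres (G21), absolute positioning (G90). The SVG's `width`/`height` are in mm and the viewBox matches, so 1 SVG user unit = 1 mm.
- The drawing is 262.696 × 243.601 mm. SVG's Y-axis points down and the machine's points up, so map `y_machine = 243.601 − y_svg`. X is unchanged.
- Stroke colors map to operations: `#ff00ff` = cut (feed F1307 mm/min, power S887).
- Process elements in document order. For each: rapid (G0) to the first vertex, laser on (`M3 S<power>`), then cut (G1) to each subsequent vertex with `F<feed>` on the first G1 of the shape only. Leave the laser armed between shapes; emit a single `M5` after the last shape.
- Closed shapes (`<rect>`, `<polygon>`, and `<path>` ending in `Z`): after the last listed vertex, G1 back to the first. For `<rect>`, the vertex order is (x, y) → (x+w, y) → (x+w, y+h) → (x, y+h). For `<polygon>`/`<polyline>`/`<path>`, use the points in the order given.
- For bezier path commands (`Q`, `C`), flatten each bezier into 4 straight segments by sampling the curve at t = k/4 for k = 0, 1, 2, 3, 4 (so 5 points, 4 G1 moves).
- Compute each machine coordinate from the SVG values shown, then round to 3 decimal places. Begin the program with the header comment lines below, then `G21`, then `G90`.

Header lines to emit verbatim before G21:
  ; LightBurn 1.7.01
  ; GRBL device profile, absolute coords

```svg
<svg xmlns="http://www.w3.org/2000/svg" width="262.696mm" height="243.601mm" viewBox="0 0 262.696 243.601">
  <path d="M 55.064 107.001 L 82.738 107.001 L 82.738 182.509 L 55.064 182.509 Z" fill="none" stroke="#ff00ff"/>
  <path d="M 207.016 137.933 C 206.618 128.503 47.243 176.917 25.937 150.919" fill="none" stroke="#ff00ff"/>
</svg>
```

Since the viewBox matches the mm dimensions, user units are millimetres directly. The only transform is the Y-flip y_m = 243.601 − y_svg.

Shape 1 is a rectangle drawn with `<path>`. Its stroke #ff00ff means cut at S887, F1307. After flipping Y the toolpath is (55.064,136.600) → (82.738,136.600) → (82.738,61.092) → (55.064,61.092) → (55.064,136.600), returning to the start.

Shape 2 is a cubic bezier drawn with `<path>`. Its stroke #ff00ff means cut at S887, F1307. After flipping Y the toolpath is (207.016,105.668) → (181.551,103.961) → (124.317,92.962) → (63.163,85.069) → (25.937,92.682).

; LightBurn 1.7.01
; GRBL device profile, absolute coords
G21
G90
G0 X55.064 Y136.600
M3 S887
G1 X82.738 Y136.600 F1307
G1 X82.738 Y61.092
G1 X55.064 Y61.092
G1 X55.064 Y136.600
G0 X207.016 Y105.668
M3 S887
G1 X181.551 Y103.961 F1307
G1 X124.317 Y92.962
G1 X63.163 Y85.069
G1 X25.937 Y92.682
M5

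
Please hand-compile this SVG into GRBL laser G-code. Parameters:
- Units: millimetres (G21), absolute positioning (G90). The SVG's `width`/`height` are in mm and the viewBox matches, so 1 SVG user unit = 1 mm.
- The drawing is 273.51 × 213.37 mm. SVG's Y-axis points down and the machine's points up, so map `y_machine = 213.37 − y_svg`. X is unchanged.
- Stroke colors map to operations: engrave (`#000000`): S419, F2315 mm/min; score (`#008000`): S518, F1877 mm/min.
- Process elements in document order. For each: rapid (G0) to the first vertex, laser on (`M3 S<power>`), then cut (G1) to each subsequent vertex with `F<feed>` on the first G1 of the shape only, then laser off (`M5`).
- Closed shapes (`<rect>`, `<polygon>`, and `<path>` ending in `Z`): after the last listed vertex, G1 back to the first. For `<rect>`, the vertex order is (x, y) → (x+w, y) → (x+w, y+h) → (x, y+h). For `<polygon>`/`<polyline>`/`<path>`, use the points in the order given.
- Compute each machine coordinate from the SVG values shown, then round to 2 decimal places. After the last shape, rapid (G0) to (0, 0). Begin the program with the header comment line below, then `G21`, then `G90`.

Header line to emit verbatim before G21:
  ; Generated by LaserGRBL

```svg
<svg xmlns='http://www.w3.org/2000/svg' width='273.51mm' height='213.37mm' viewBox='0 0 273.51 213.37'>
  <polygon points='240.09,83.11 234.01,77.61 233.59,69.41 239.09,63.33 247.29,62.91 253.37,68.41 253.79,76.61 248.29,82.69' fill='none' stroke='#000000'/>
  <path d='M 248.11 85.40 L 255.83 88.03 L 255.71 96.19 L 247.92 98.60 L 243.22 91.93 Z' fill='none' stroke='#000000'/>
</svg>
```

; Generated by LaserGRBL
G21
G90
G0 X240.09 Y130.26
M3 S419
G1 X234.01 Y135.76 F2315
G1 X233.59 Y143.96
G1 X239.09 Y150.04
G1 X247.29 Y150.46
G1 X253.37 Y144.96
G1 X253.79 Y136.76
G1 X248.29 Y130.68
G1 X240.09 Y130.26
M5
G0 X248.11 Y127.97
M3 S419
G1 X255.83 Y125.34 F2315
G1 X255.71 Y117.18
G1 X247.92 Y114.77
G1 X243.22 Y121.44
G1 X248.11 Y127.97
M5
G0 X0.00 Y0.00

1 u = 1 mm; y_m = 213.37 − y.

[1] `<polygon>` regular polygon, #000000→engrave S419 F2315: (240.09,130.26) → (234.01,135.76) → (233.59,143.96) → (239.09,150.04) → (247.29,150.46) → (253.37,144.96) → (253.79,136.76) → (248.29,130.68) → (240.09,130.26) (closed)

[2] `<path>` regular polygon, #000000→engrave S419 F2315: (248.11,127.97) → (255.83,125.34) → (255.71,117.18) → (247.92,114.77) → (243.22,121.44) → (248.11,127.97) (closed)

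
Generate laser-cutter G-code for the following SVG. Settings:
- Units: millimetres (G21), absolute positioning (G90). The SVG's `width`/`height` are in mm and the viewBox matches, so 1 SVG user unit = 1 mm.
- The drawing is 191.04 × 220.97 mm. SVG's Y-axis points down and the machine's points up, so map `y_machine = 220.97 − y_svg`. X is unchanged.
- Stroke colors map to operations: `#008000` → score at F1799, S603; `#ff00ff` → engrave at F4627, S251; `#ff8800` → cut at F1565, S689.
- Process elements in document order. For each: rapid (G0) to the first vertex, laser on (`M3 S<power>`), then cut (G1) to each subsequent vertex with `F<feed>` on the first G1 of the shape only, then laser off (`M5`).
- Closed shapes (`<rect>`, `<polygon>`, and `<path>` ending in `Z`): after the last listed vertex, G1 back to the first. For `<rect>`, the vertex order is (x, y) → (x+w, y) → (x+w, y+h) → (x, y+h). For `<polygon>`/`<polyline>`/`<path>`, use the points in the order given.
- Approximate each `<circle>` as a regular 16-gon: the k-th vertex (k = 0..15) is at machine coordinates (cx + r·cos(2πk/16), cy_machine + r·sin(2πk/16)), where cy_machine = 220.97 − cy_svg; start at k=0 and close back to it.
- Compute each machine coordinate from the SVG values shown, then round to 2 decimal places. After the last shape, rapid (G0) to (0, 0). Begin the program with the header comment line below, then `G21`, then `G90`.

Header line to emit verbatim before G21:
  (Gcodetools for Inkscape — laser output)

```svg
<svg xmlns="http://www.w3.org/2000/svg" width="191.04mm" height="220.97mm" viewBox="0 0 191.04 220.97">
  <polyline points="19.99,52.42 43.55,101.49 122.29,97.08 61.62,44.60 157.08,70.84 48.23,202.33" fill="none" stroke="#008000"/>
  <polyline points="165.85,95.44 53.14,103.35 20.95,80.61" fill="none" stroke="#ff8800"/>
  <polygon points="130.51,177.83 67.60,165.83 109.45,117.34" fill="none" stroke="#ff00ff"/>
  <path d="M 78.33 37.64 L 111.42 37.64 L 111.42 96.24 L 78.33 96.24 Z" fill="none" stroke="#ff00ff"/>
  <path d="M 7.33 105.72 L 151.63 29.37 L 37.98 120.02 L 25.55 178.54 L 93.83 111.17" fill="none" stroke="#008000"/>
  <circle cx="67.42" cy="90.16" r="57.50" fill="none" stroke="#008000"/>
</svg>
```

1 u = 1 mm; y_m = 220.97 − y.

[1] `<polyline>` open polyline, #008000→score S603 F1799: (19.99,168.55) → (43.55,119.48) → (122.29,123.89) → (61.62,176.37) → (157.08,150.13) → (48.23,18.64)

[2] `<polyline>` open polyline, #ff8800→cut S689 F1565: (165.85,125.53) → (53.14,117.62) → (20.95,140.36)

[3] `<polygon>` regular polygon, #ff00ff→engrave S251 F4627: (130.51,43.14) → (67.60,55.14) → (109.45,103.63) → (130.51,43.14) (closed)

[4] `<path>` rectangle, #ff00ff→engrave S251 F4627: (78.33,183.33) → (111.42,183.33) → (111.42,124.73) → (78.33,124.73) → (78.33,183.33) (closed)

[5] `<path>` open polyline, #008000→score S603 F1799: (7.33,115.25) → (151.63,191.60) → (37.98,100.95) → (25.55,42.43) → (93.83,109.80)

[6] `<circle>` circle, #008000→score S603 F1799: (124.92,130.81) → (120.54,152.81) → (108.08,171.47) → (89.42,183.93) → (67.42,188.31) → (45.42,183.93) → (26.76,171.47) → (14.30,152.81) → (9.92,130.81) → (14.30,108.81) → (26.76,90.15) → (45.42,77.69) → (67.42,73.31) → (89.42,77.69) → (108.08,90.15) → (120.54,108.81) → (124.92,130.81) (closed)

(Gcodetools for Inkscape — laser output)
G21
G90
G0 X19.99 Y168.55
M3 S603
G1 X43.55 Y119.48 F1799
G1 X122.29 Y123.89
G1 X61.62 Y176.37
G1 X157.08 Y150.13
G1 X48.23 Y18.64
M5
G0 X165.85 Y125.53
M3 S689
G1 X53.14 Y117.62 F1565
G1 X20.95 Y140.36
M5
G0 X130.51 Y43.14
M3 S251
G1 X67.60 Y55.14 F4627
G1 X109.45 Y103.63
G1 X130.51 Y43.14
M5
G0 X78.33 Y183.33
M3 S251
G1 X111.42 Y183.33 F4627
G1 X111.42 Y124.73
G1 X78.33 Y124.73
G1 X78.33 Y183.33
M5
G0 X7.33 Y115.25
M3 S603
G1 X151.63 Y191.60 F1799
G1 X37.98 Y100.95
G1 X25.55 Y42.43
G1 X93.83 Y109.80
M5
G0 X124.92 Y130.81
M3 S603
G1 X120.54 Y152.81 F1799
G1 X108.08 Y171.47
G1 X89.42 Y183.93
G1 X67.42 Y188.31
G1 X45.42 Y183.93
G1 X26.76 Y171.47
G1 X14.30 Y152.81
G1 X9.92 Y130.81
G1 X14.30 Y108.81
G1 X26.76 Y90.15
G1 X45.42 Y77.69
G1 X67.42 Y73.31
G1 X89.42 Y77.69
G1 X108.08 Y90.15
G1 X120.54 Y108.81
G1 X124.92 Y130.81
M5
G0 X0.00 Y0.00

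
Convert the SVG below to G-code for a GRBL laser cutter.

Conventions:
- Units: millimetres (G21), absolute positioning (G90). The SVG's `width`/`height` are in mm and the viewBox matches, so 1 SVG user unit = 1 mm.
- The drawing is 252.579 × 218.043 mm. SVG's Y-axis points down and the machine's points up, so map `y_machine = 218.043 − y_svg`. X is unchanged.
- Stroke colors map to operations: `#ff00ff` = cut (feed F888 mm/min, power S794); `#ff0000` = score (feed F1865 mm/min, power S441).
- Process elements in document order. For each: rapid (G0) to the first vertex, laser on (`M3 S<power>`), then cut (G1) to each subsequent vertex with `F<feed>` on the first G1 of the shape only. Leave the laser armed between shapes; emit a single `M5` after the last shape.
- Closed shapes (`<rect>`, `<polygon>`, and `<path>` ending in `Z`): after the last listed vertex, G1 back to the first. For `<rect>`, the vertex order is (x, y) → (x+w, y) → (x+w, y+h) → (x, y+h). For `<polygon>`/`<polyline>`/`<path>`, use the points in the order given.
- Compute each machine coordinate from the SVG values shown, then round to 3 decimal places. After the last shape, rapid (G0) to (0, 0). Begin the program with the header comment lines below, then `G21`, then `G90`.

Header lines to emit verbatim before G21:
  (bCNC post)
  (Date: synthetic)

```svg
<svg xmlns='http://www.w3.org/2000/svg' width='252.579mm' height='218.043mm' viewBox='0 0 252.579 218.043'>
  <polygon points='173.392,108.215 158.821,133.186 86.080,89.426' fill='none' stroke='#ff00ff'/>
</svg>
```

(bCNC post)
(Date: synthetic)
G21
G90
G0 X173.392 Y109.828
M3 S794
G1 X158.821 Y84.857 F888
G1 X86.080 Y128.617
G1 X173.392 Y109.828
M5
G0 X0.000 Y0.000

1 u = 1 mm; y_m = 218.043 − y.

[1] `<polygon>` closed polygon, #ff00ff→cut S794 F888: (173.392,109.828) → (158.821,84.857) → (86.080,128.617) → (173.392,109.828) (closed)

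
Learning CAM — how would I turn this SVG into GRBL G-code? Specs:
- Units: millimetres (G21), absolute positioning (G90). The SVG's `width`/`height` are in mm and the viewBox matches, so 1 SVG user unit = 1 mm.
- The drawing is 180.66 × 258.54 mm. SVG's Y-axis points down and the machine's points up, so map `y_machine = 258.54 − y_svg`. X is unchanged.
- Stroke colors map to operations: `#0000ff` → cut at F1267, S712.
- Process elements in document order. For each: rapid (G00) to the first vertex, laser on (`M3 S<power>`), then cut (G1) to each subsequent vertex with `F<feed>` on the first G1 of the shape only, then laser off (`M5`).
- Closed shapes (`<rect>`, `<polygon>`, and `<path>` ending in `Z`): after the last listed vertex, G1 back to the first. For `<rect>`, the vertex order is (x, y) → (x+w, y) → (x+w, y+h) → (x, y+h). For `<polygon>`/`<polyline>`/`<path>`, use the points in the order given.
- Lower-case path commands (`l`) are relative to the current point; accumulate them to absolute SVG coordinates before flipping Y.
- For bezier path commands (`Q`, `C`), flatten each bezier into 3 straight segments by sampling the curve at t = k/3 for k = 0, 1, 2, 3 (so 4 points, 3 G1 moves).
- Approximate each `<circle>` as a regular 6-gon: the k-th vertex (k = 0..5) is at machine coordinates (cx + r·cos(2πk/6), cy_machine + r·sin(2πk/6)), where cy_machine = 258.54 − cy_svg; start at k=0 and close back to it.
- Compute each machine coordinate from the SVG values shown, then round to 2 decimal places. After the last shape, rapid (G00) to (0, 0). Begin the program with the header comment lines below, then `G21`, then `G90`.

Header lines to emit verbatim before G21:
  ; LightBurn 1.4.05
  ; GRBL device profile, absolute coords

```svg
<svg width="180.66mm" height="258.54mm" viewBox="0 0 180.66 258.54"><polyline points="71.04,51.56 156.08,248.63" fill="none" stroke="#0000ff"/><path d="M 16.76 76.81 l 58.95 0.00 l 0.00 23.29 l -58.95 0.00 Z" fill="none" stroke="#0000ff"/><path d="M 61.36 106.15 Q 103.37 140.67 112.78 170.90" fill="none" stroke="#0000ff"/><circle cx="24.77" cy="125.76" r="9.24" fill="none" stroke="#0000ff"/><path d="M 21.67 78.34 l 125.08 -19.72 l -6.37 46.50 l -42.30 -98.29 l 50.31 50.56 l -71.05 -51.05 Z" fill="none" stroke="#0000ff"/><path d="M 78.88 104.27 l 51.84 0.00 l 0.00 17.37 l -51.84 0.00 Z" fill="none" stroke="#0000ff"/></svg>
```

Since the viewBox matches the mm dimensions, user units are millimetres directly. The only transform is the Y-flip y_m = 258.54 − y_svg.

Shape 1 is a line segment drawn with `<polyline>`. Its stroke #0000ff means cut at S712, F1267. After flipping Y the toolpath is (71.04,206.98) → (156.08,9.91).

Shape 2 is a rectangle drawn with `<path>`. Its stroke #0000ff means cut at S712, F1267. After flipping Y the toolpath is (16.76,181.73) → (75.71,181.73) → (75.71,158.44) → (16.76,158.44) → (16.76,181.73), returning to the start.

Shape 3 is a quadratic bezier drawn with `<path>`. Its stroke #0000ff means cut at S712, F1267. After flipping Y the toolpath is (61.36,152.39) → (85.74,129.85) → (102.88,108.27) → (112.78,87.64).

Shape 4 is a circle drawn with `<circle>`. Its stroke #0000ff means cut at S712, F1267. After flipping Y the toolpath is (34.01,132.78) → (29.39,140.78) → (20.15,140.78) → (15.53,132.78) → (20.15,124.78) → (29.39,124.78) → (34.01,132.78), returning to the start.

Shape 5 is a closed polygon drawn with `<path>`. Its stroke #0000ff means cut at S712, F1267. After flipping Y the toolpath is (21.67,180.20) → (146.75,199.92) → (140.38,153.42) → (98.08,251.71) → (148.39,201.15) → (77.34,252.20) → (21.67,180.20), returning to the start.

Shape 6 is a rectangle drawn with `<path>`. Its stroke #0000ff means cut at S712, F1267. After flipping Y the toolpath is (78.88,154.27) → (130.72,154.27) → (130.72,136.90) → (78.88,136.90) → (78.88,154.27), returning to the start.

; LightBurn 1.4.05
; GRBL device profile, absolute coords
G21
G90
G00 X71.04 Y206.98
M3 S712
G1 X156.08 Y9.91 F1267
M5
G00 X16.76 Y181.73
M3 S712
G1 X75.71 Y181.73 F1267
G1 X75.71 Y158.44
G1 X16.76 Y158.44
G1 X16.76 Y181.73
M5
G00 X61.36 Y152.39
M3 S712
G1 X85.74 Y129.85 F1267
G1 X102.88 Y108.27
G1 X112.78 Y87.64
M5
G00 X34.01 Y132.78
M3 S712
G1 X29.39 Y140.78 F1267
G1 X20.15 Y140.78
G1 X15.53 Y132.78
G1 X20.15 Y124.78
G1 X29.39 Y124.78
G1 X34.01 Y132.78
M5
G00 X21.67 Y180.20
M3 S712
G1 X146.75 Y199.92 F1267
G1 X140.38 Y153.42
G1 X98.08 Y251.71
G1 X148.39 Y201.15
G1 X77.34 Y252.20
G1 X21.67 Y180.20
M5
G00 X78.88 Y154.27
M3 S712
G1 X130.72 Y154.27 F1267
G1 X130.72 Y136.90
G1 X78.88 Y136.90
G1 X78.88 Y154.27
M5
G00 X0.00 Y0.00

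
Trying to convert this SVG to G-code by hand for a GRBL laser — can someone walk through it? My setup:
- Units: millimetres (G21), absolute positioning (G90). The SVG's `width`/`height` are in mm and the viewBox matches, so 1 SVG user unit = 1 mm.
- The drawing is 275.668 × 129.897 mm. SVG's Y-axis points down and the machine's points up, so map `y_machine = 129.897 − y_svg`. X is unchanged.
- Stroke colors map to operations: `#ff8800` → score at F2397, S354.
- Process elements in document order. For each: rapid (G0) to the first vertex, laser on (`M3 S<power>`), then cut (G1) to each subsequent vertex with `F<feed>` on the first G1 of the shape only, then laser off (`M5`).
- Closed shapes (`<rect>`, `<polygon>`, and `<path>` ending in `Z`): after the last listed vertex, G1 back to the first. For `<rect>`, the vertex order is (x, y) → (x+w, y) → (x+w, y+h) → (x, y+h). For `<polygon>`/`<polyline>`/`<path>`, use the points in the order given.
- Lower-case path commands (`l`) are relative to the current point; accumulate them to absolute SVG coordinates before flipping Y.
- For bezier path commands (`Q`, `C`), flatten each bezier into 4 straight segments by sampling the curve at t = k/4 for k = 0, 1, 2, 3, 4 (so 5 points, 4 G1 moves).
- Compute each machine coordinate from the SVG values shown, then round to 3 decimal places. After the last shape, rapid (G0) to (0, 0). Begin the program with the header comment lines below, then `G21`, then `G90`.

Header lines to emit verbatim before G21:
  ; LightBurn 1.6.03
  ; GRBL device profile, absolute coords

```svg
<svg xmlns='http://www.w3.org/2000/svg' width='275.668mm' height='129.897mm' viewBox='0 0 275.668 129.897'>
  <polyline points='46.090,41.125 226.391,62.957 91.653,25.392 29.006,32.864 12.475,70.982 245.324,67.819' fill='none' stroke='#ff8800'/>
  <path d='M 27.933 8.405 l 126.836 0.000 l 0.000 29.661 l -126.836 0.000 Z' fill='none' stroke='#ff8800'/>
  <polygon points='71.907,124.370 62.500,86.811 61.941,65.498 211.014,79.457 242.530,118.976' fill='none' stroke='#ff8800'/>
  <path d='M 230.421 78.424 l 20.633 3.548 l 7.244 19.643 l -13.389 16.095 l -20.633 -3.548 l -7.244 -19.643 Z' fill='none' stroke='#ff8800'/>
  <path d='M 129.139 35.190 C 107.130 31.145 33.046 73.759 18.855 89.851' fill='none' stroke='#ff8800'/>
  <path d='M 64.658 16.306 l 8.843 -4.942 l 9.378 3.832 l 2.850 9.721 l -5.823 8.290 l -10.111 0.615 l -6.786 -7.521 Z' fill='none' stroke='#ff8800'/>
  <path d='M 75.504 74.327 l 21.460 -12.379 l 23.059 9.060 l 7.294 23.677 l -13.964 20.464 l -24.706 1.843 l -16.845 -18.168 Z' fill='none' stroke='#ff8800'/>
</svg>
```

; LightBurn 1.6.03
; GRBL device profile, absolute coords
G21
G90
G0 X46.090 Y88.772
M3 S354
G1 X226.391 Y66.940 F2397
G1 X91.653 Y104.505
G1 X29.006 Y97.033
G1 X12.475 Y58.915
G1 X245.324 Y62.078
M5
G0 X27.933 Y121.492
M3 S354
G1 X154.769 Y121.492 F2397
G1 X154.769 Y91.831
G1 X27.933 Y91.831
G1 X27.933 Y121.492
M5
G0 X71.907 Y5.527
M3 S354
G1 X62.500 Y43.086 F2397
G1 X61.941 Y64.399
G1 X211.014 Y50.440
G1 X242.530 Y10.921
G1 X71.907 Y5.527
M5
G0 X230.421 Y51.473
M3 S354
G1 X251.054 Y47.925 F2397
G1 X258.298 Y28.282
G1 X244.909 Y12.187
G1 X224.276 Y15.735
G1 X217.032 Y35.378
G1 X230.421 Y51.473
M5
G0 X129.139 Y94.707
M3 S354
G1 X104.618 Y90.136 F2397
G1 X71.065 Y74.928
G1 X38.979 Y55.944
G1 X18.855 Y40.046
M5
G0 X64.658 Y113.591
M3 S354
G1 X73.501 Y118.533 F2397
G1 X82.879 Y114.701
G1 X85.729 Y104.980
G1 X79.906 Y96.690
G1 X69.795 Y96.075
G1 X63.009 Y103.596
G1 X64.658 Y113.591
M5
G0 X75.504 Y55.570
M3 S354
G1 X96.964 Y67.949 F2397
G1 X120.023 Y58.889
G1 X127.317 Y35.212
G1 X113.353 Y14.748
G1 X88.647 Y12.905
G1 X71.802 Y31.073
G1 X75.504 Y55.570
M5
G0 X0.000 Y0.000

Since the viewBox matches the mm dimensions, user units are millimetres directly. The only transform is the Y-flip y_m = 129.897 − y_svg.

Shape 1 is a open polyline drawn with `<polyline>`. Its stroke #ff8800 means score at S354, F2397. After flipping Y the toolpath is (46.090,88.772) → (226.391,66.940) → (91.653,104.505) → (29.006,97.033) → (12.475,58.915) → (245.324,62.078).

Shape 2 is a rectangle drawn with `<path>`. Its stroke #ff8800 means score at S354, F2397. After flipping Y the toolpath is (27.933,121.492) → (154.769,121.492) → (154.769,91.831) → (27.933,91.831) → (27.933,121.492), returning to the start.

Shape 3 is a closed polygon drawn with `<polygon>`. Its stroke #ff8800 means score at S354, F2397. After flipping Y the toolpath is (71.907,5.527) → (62.500,43.086) → (61.941,64.399) → (211.014,50.440) → (242.530,10.921) → (71.907,5.527), returning to the start.

Shape 4 is a regular polygon drawn with `<path>`. Its stroke #ff8800 means score at S354, F2397. After flipping Y the toolpath is (230.421,51.473) → (251.054,47.925) → (258.298,28.282) → (244.909,12.187) → (224.276,15.735) → (217.032,35.378) → (230.421,51.473), returning to the start.

Shape 5 is a cubic bezier drawn with `<path>`. Its stroke #ff8800 means score at S354, F2397. After flipping Y the toolpath is (129.139,94.707) → (104.618,90.136) → (71.065,74.928) → (38.979,55.944) → (18.855,40.046).

Shape 6 is a regular polygon drawn with `<path>`. Its stroke #ff8800 means score at S354, F2397. After flipping Y the toolpath is (64.658,113.591) → (73.501,118.533) → (82.879,114.701) → (85.729,104.980) → (79.906,96.690) → (69.795,96.075) → (63.009,103.596) → (64.658,113.591), returning to the start.

Shape 7 is a regular polygon drawn with `<path>`. Its stroke #ff8800 means score at S354, F2397. After flipping Y the toolpath is (75.504,55.570) → (96.964,67.949) → (120.023,58.889) → (127.317,35.212) → (113.353,14.748) → (88.647,12.905) → (71.802,31.073) → (75.504,55.570), returning to the start.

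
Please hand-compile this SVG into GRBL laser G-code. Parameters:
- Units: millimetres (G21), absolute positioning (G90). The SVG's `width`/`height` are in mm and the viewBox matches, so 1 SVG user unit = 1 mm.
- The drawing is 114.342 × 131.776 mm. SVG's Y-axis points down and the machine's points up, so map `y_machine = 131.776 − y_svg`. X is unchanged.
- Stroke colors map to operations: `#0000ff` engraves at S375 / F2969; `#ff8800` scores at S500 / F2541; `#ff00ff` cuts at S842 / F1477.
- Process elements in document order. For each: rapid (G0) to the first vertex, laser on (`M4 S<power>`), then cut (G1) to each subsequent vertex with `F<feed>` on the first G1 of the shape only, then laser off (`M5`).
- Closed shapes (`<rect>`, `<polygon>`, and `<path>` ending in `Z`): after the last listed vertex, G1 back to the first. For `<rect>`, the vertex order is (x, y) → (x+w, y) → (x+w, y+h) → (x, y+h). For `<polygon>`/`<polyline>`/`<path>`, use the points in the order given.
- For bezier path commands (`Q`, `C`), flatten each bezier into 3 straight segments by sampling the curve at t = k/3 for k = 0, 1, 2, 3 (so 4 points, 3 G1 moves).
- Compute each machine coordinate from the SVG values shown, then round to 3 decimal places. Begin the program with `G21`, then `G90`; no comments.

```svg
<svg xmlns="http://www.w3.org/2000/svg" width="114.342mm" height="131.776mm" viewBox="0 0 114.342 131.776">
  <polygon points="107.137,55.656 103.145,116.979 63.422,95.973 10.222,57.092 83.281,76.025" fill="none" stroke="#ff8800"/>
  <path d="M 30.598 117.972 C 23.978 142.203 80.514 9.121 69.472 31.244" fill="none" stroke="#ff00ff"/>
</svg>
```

G21
G90
G0 X107.137 Y76.120
M4 S500
G1 X103.145 Y14.797 F2541
G1 X63.422 Y35.803
G1 X10.222 Y74.684
G1 X83.281 Y55.751
G1 X107.137 Y76.120
M5
G0 X30.598 Y13.804
M4 S842
G1 X40.188 Y30.436 F1477
G1 X62.830 Y82.495
G1 X69.472 Y100.532
M5

viewBox `0 0 114.342 131.776` with mm width/height → 1 unit = 1 mm. Flip: y_m = 131.776 − y_svg.

**Shape 1** — `<polygon>` closed polygon, stroke `#ff8800` → score (S500, F2541). Machine vertices: (107.137,76.120) → (103.145,14.797) → (63.422,35.803) → (10.222,74.684) → (83.281,55.751) → (107.137,76.120). Closed: final G1 returns to the first vertex.

**Shape 2** — `<path>` cubic bezier, stroke `#ff00ff` → cut (S842, F1477). Control points (SVG): P0=(30.598,117.972), P1=(23.978,142.203), P2=(80.514,9.121), P3=(69.472,31.244); sampled at t=k/3. Machine vertices: (30.598,13.804) → (40.188,30.436) → (62.830,82.495) → (69.472,100.532). Open path.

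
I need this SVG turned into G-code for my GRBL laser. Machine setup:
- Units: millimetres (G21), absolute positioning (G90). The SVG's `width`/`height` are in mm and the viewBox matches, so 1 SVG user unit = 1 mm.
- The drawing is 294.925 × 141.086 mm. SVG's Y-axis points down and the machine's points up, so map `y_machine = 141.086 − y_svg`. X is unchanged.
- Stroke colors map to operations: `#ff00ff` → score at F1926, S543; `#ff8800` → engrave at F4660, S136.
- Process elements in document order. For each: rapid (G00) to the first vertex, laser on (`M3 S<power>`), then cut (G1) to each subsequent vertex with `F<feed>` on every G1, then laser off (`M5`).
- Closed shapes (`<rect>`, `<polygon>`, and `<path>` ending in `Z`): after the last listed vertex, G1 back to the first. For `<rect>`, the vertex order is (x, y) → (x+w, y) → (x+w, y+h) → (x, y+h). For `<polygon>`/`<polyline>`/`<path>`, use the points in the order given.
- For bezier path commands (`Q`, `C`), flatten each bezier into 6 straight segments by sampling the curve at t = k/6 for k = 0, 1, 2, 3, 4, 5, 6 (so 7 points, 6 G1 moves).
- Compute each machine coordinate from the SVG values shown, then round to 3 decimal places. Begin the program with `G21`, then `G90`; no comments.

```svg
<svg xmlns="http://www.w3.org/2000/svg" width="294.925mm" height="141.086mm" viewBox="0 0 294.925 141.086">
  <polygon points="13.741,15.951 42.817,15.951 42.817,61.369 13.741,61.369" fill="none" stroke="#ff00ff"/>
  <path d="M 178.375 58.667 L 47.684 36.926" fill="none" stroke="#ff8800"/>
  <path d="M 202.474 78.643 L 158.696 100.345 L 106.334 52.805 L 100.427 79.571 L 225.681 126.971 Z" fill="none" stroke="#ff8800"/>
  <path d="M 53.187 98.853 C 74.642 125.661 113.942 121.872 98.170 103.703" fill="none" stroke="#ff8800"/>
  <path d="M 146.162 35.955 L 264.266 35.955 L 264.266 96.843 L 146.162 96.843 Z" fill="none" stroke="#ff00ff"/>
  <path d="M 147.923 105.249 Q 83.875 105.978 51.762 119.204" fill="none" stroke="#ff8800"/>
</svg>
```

G21
G90
G00 X13.741 Y125.135
M3 S543
G1 X42.817 Y125.135 F1926
G1 X42.817 Y79.717 F1926
G1 X13.741 Y79.717 F1926
G1 X13.741 Y125.135 F1926
M5
G00 X178.375 Y82.419
M3 S136
G1 X47.684 Y104.160 F4660
M5
G00 X202.474 Y62.443
M3 S136
G1 X158.696 Y40.741 F4660
G1 X106.334 Y88.281 F4660
G1 X100.427 Y61.515 F4660
G1 X225.681 Y14.115 F4660
G1 X202.474 Y62.443 F4660
M5
G00 X53.187 Y42.233
M3 S136
G1 X65.064 Y31.304 F4660
G1 X77.890 Y25.023 F4660
G1 X89.639 Y22.942 F4660
G1 X98.285 Y24.608 F4660
G1 X101.804 Y29.572 F4660
G1 X98.170 Y37.383 F4660
M5
G00 X146.162 Y105.131
M3 S543
G1 X264.266 Y105.131 F1926
G1 X264.266 Y44.243 F1926
G1 X146.162 Y44.243 F1926
G1 X146.162 Y105.131 F1926
M5
G00 X147.923 Y35.837
M3 S136
G1 X127.461 Y35.247 F4660
G1 X108.773 Y33.962 F4660
G1 X91.859 Y31.984 F4660
G1 X76.719 Y29.311 F4660
G1 X63.353 Y25.944 F4660
G1 X51.762 Y21.882 F4660
M5

viewBox `0 0 294.925 141.086` with mm width/height → 1 unit = 1 mm. Flip: y_m = 141.086 − y_svg.

**Shape 1** — `<polygon>` rectangle, stroke `#ff00ff` → score (S543, F1926). Machine vertices: (13.741,125.135) → (42.817,125.135) → (42.817,79.717) → (13.741,79.717) → (13.741,125.135). Closed: final G1 returns to the first vertex.

**Shape 2** — `<path>` line segment, stroke `#ff8800` → engrave (S136, F4660). Machine vertices: (178.375,82.419) → (47.684,104.160). Open path.

**Shape 3** — `<path>` closed polygon, stroke `#ff8800` → engrave (S136, F4660). Machine vertices: (202.474,62.443) → (158.696,40.741) → (106.334,88.281) → (100.427,61.515) → (225.681,14.115) → (202.474,62.443). Closed: final G1 returns to the first vertex.

**Shape 4** — `<path>` cubic bezier, stroke `#ff8800` → engrave (S136, F4660). Control points (SVG): P0=(53.187,98.853), P1=(74.642,125.661), P2=(113.942,121.872), P3=(98.170,103.703); sampled at t=k/6. Machine vertices: (53.187,42.233) → (65.064,31.304) → (77.890,25.023) → (89.639,22.942) → (98.285,24.608) → (101.804,29.572) → (98.170,37.383). Open path.

**Shape 5** — `<path>` rectangle, stroke `#ff00ff` → score (S543, F1926). Machine vertices: (146.162,105.131) → (264.266,105.131) → (264.266,44.243) → (146.162,44.243) → (146.162,105.131). Closed: final G1 returns to the first vertex.

**Shape 6** — `<path>` quadratic bezier, stroke `#ff8800` → engrave (S136, F4660). Control points (SVG): P0=(147.923,105.249), P1=(83.875,105.978), P2=(51.762,119.204); sampled at t=k/6. Machine vertices: (147.923,35.837) → (127.461,35.247) → (108.773,33.962) → (91.859,31.984) → (76.719,29.311) → (63.353,25.944) → (51.762,21.882). Open path.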